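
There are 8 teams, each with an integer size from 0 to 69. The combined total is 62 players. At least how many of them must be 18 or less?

5

Each value above 18 is at least 19, contributing at least 19 − 0 = 19 above the floor 0.
The sum exceeds the floor total 0 by 62, so at most ⌊62/19⌋ = 3 exceed 18, and at least 5 are ≤ 18.
Exactly 5 works: 5 values at 0 and 3 at 19 total 57; raise one of the low values by 5 (still ≤ 18) to hit 62.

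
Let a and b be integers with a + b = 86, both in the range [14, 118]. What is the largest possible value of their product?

1849

For a fixed sum, the product ab is largest when a and b are as close as possible.
Taking a = 43 and b = 43 (both in [14, 118]) gives ab = 1849.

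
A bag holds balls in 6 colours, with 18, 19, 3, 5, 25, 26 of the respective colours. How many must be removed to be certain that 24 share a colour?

In the worst case you take as many as possible of each colour without reaching 24: 18 + 19 + 3 + 5 + 23 + 23 = 91.
The next one must give 24 of some colour, so 91 + 1 = 92.

92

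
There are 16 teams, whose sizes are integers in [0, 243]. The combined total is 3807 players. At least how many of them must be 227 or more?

12

Each value short of 227 is at most 226, costing at least 243 − 226 = 17 against the maximum total of 3888.
We can afford to lose at most 3888 − 3807 = 81, so at most ⌊81/17⌋ = 4 fall short, and at least 12 are ≥ 227.
Exactly 12 works: 12 values at 243 and 4 at 226 total 3820; lower one of the high values by 13 (still ≥ 227) to hit 3807.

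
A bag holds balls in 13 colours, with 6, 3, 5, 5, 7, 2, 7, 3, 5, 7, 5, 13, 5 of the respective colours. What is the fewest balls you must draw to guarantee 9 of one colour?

69

In the worst case you take as many as possible of each colour without reaching 9: 6 + 3 + 5 + 5 + 7 + 2 + 7 + 3 + 5 + 7 + 5 + 8 + 5 = 68.
The next one must give 9 of some colour, so 68 + 1 = 69.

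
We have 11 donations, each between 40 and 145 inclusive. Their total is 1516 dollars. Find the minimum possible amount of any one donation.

To make one donation as small as possible, make the other 10 as large as possible.
The other 10 contribute at most 10 × 145 = 1450, leaving at least 1516 − 1450 = 66.
Since 66 ≥ 40, this is achievable: one at 66 and 10 at 145.

66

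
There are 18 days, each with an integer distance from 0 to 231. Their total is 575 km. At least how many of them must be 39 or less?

If only k of them are at most 39, the other 18 − k are at least 40, so the total is at least (18 − k)·40 + k·0.
This is ≤ 575, so (18 − k)·40 + 0k ≤ 575, which gives k ≥ 4.
Exactly 4 works: 4 values at 0 and 14 at 40 total 560; raise one of the low values by 15 (still ≤ 39) to hit 575.

4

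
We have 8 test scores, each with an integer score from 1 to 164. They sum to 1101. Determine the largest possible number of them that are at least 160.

Suppose k of them are at least 160. Those contribute at least 160 each and the other 8 − k at least 1 each.
So the total is at least 160k + 1(8 − k) = 8 + 159k. This must be ≤ 1101, giving k ≤ 6.
k = 6 is achieved by 6 values at 160 and 2 at 1, total 962; add 139 to one value (staying below 160) to reach 1101.

6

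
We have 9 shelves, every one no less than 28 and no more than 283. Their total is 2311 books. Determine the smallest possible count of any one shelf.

Minimizing one value means maximizing the remaining 8.
The other 8 contribute at most 8 × 283 = 2264, leaving at least 2311 − 2264 = 47.
Since 47 ≥ 28, this is achievable: one at 47 and 8 at 283.

47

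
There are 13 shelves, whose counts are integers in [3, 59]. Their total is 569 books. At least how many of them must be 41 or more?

Suppose at most 13 − j of them reach 41; then j values are ≤ 40 and the rest ≤ 59.
The total is then ≤ 40·j + 59·(13 − j) = 767 − 19j. For this to be ≥ 569 we need j ≤ 10, so at least 13 − 10 = 3 must reach 41.
Exactly 3 works: 3 values at 59 and 10 at 40 total 577; lower one of the high values by 8 (still ≥ 41) to hit 569.

3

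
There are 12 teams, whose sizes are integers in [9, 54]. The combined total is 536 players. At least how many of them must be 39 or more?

Suppose at most 12 − j of them reach 39; then j values are ≤ 38 and the rest ≤ 54.
The total is then ≤ 38·j + 54·(12 − j) = 648 − 16j. For this to be ≥ 536 we need j ≤ 7, so at least 12 − 7 = 5 must reach 39.
Exactly 5 works: 5 values at 54 and 7 at 38 total 536.

5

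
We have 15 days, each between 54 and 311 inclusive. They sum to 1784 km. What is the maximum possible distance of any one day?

311

To make one day as large as possible, make the other 14 as small as possible.
The other 14 contribute at least 14 × 54 = 756, leaving at most 1784 − 756 = 1028.
But each day is capped at 311, so the maximum is 311.
Achievable: one at 311 and the other 14 totalling 1473, which fits since 14 × 54 ≤ 1473 ≤ 14 × 311.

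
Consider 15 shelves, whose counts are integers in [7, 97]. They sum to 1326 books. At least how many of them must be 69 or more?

Each value short of 69 is at most 68, costing at least 97 − 68 = 29 against the maximum total of 1455.
We can afford to lose at most 1455 − 1326 = 129, so at most ⌊129/29⌋ = 4 fall short, and at least 11 are ≥ 69.
Exactly 11 works: 11 values at 97 and 4 at 68 total 1339; lower one of the high values by 13 (still ≥ 69) to hit 1326.

11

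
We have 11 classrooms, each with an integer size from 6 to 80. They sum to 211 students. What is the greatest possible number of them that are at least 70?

2

If k of the values are ≥ 70, the total is ≥ 70k + 6(11 − k).
Setting 70k + 6(11 − k) ≤ 211 gives 64k ≤ 145, so k ≤ 2.
k = 2 is achieved by 2 values at 70 and 9 at 6, total 194; add 17 to one value (staying below 70) to reach 211.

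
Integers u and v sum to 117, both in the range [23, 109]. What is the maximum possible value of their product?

For a fixed sum, the product uv is largest when u and v are as close as possible.
Taking u = 58 and v = 59 (both in [23, 109]) gives uv = 3422.

3422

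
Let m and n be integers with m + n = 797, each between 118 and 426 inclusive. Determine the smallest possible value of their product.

158046

mn = m(797 − m) is concave in m, so over [371, 426] it is minimized at an endpoint.
The extreme feasible split is m = 371, n = 426, giving mn = 158046.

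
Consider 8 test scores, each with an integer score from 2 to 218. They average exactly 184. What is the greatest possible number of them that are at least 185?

The total is 8 × 184 = 1472.
If k of the values are ≥ 185, the total is ≥ 185k + 2(8 − k).
Setting 185k + 2(8 − k) ≤ 1472 gives 183k ≤ 1456, so k ≤ 7.
k = 7 is achieved by 7 values at 185 and 1 at 2, total 1297; add 175 to one value (staying below 185) to reach 1472.

7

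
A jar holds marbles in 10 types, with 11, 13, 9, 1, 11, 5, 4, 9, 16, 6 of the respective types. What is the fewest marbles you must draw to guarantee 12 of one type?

In the worst case you take as many as possible of each type without reaching 12: 11 + 11 + 9 + 1 + 11 + 5 + 4 + 9 + 11 + 6 = 78.
The next one must give 12 of some type, so 78 + 1 = 79.

79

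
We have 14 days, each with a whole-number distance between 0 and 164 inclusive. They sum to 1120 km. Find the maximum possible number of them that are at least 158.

If k of the values are ≥ 158, the total is ≥ 158k + 0(14 − k).
Setting 158k + 0(14 − k) ≤ 1120 gives 158k ≤ 1120, so k ≤ 7.
k = 7 is achieved by 7 values at 158 and 7 at 0, total 1106; add 14 to one value (staying below 158) to reach 1120.

7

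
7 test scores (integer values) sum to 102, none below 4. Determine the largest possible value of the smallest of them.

14

The 7 values sum to 102, so their minimum is at most ⌊102/7⌋ = 14.
Equality holds with 3 values of 14 and 4 values of 15.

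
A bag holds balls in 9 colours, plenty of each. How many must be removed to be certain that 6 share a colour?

46

In the worst case you draw 5 of each of the 9 colours: 9 × 5 = 45.
One more forces 6 of some colour, so 45 + 1 = 46.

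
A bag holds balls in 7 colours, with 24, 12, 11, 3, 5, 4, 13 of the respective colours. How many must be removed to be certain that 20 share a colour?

68

In the worst case you take as many as possible of each colour without reaching 20: 19 + 12 + 11 + 3 + 5 + 4 + 13 = 67.
The next one must give 20 of some colour, so 67 + 1 = 68.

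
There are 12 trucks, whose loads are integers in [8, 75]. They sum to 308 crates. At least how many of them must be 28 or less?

Let j be the number exceeding 28. Then the total is ≥ 29·j + 8·(12 − j) = 96 + 21j.
So 21j ≤ 212 and j ≤ 10; hence at least 12 − 10 = 2 are ≤ 28.
Exactly 2 works: 2 values at 8 and 10 at 29 total 306; raise one of the low values by 2 (still ≤ 28) to hit 308.

2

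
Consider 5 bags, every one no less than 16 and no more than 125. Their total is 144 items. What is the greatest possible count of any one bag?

Maximizing one value means minimizing the remaining 4.
The other 4 contribute at least 4 × 16 = 64, leaving at most 144 − 64 = 80.
Since 80 ≤ 125, this is achievable: one at 80 and 4 at 16.

80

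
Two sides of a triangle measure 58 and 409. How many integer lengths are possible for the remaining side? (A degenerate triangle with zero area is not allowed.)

115

The triangle inequality gives |58 − 409| < c < 58 + 409, i.e. 351 < c < 467.
So c can be any integer from 352 to 466: 115 values.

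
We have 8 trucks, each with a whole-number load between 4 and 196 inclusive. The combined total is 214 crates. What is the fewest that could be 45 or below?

4

Let j be the number exceeding 45. Then the total is ≥ 46·j + 4·(8 − j) = 32 + 42j.
So 42j ≤ 182 and j ≤ 4; hence at least 8 − 4 = 4 are ≤ 45.
Exactly 4 works: 4 values at 4 and 4 at 46 total 200; raise one of the low values by 14 (still ≤ 45) to hit 214.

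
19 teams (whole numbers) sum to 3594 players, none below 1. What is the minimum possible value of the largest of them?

190

The average is 3594/19 > 189, so not all 19 can be 189 or less; the largest is ≥ 190.
Equality holds with 3 values of 190 and 16 values of 189.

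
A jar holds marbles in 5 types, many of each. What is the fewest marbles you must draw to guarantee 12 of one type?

In the worst case you draw 11 of each of the 5 types: 5 × 11 = 55.
One more forces 12 of some type, so 55 + 1 = 56.

56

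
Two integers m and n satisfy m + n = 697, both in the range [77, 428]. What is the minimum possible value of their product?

mn = m(697 − m) is concave in m, so over [269, 428] it is minimized at an endpoint.
The extreme feasible split is m = 269, n = 428, giving mn = 115132.

115132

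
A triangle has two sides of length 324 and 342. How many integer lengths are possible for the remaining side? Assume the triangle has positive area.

The triangle inequality gives |324 − 342| < c < 324 + 342, i.e. 18 < c < 666.
So c can be any integer from 19 to 665: 647 values.

647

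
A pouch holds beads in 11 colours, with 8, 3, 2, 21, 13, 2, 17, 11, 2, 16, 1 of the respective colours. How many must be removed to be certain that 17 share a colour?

91

In the worst case you take as many as possible of each colour without reaching 17: 8 + 3 + 2 + 16 + 13 + 2 + 16 + 11 + 2 + 16 + 1 = 90.
The next one must give 17 of some colour, so 90 + 1 = 91.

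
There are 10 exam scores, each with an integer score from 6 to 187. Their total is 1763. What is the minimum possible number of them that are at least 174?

Each value short of 174 is at most 173, costing at least 187 − 173 = 14 against the maximum total of 1870.
We can afford to lose at most 1870 − 1763 = 107, so at most ⌊107/14⌋ = 7 fall short, and at least 3 are ≥ 174.
Exactly 3 works: 3 values at 187 and 7 at 173 total 1772; lower one of the high values by 9 (still ≥ 174) to hit 1763.

3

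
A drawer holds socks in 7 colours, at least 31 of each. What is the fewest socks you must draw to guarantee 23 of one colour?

155

You could draw 22 of every colour without reaching 23 of any — 154 in all.
One more forces 23 of some colour, so 154 + 1 = 155.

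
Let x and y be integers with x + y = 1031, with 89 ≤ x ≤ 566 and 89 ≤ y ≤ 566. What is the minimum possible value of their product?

xy = x(1031 − x) is concave in x, so over [465, 566] it is minimized at an endpoint.
The extreme feasible split is x = 465, y = 566, giving xy = 263190.

263190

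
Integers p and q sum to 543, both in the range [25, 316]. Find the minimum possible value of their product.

71732

For a fixed sum, pq is smallest when p and q are as far apart as possible.
At the endpoint p = 227, q = 543 − 227 = 316, so pq = 227 × 316 = 71732.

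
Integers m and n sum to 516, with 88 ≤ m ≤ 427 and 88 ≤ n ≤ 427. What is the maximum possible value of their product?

With m + n fixed, mn peaks when the two are closest together.
Taking m = 258 and n = 258 (both in [88, 427]) gives mn = 66564.

66564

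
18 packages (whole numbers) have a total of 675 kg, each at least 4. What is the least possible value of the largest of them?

38

The 18 values sum to 675, so their maximum is at least ⌈675/18⌉ = 38.
Achievable: 9 of them at 38 and 9 at 37 total 675.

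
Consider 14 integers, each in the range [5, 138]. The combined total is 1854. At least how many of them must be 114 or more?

11

Each value short of 114 is at most 113, costing at least 138 − 113 = 25 against the maximum total of 1932.
We can afford to lose at most 1932 − 1854 = 78, so at most ⌊78/25⌋ = 3 fall short, and at least 11 are ≥ 114.
Exactly 11 works: 11 values at 138 and 3 at 113 total 1857; lower one of the high values by 3 (still ≥ 114) to hit 1854.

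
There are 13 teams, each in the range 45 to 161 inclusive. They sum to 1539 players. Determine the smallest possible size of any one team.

To make one team as small as possible, make the other 12 as large as possible.
The other 12 can take up 12 × 161 = 1932 ≥ 1539 − 45, so one team can sit at its floor of 45.
Achievable: one at 45 and the other 12 totalling 1494, which fits since 12 × 45 ≤ 1494 ≤ 12 × 161.

45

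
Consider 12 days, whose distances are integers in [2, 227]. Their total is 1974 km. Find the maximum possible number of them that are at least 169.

With k values at 169 or above and the rest at least 2, the sum is at least 24 + 167k.
Since the sum is 1974, we need 167k ≤ 1950, i.e. k ≤ 11.
k = 11 is achieved by 11 values at 169 and 1 at 2, total 1861; add 113 to one value (staying below 169) to reach 1974.

11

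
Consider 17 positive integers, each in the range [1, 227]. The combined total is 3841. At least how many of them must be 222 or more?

If only k of them are at least 222, the other 17 − k are at most 221, so the total is at most k·227 + (17 − k)·221.
This must reach 3841, so k·227 + (17 − k)·221 ≥ 3841, giving k ≥ 14.
Exactly 14 works: 14 values at 227 and 3 at 221 total 3841.

14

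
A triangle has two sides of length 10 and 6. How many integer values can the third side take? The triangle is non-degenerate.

The triangle inequality gives |10 − 6| < c < 10 + 6, i.e. 4 < c < 16.
So c can be any integer from 5 to 15: 11 values.

11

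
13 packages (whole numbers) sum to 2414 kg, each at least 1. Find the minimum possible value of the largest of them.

Some value must be at least ⌈2414/13⌉ = 186, since 13 × 185 = 2405 < 2414.
Equality holds with 9 values of 186 and 4 values of 185.

186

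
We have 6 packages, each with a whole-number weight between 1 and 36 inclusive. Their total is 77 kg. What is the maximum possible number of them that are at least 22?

3

Suppose k of them are at least 22. Those contribute at least 22 each and the other 6 − k at least 1 each.
So the total is at least 22k + 1(6 − k) = 6 + 21k. This must be ≤ 77, giving k ≤ 3.
k = 3 is achieved by 3 values at 22 and 3 at 1, total 69; add 8 to one value (staying below 22) to reach 77.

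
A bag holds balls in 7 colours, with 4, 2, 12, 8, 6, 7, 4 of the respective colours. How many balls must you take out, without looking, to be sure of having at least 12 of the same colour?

43

In the worst case you take as many as possible of each colour without reaching 12: 4 + 2 + 11 + 8 + 6 + 7 + 4 = 42.
The next one must give 12 of some colour, so 42 + 1 = 43.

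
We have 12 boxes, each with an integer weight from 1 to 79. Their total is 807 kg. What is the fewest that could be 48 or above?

Each value short of 48 is at most 47, costing at least 79 − 47 = 32 against the maximum total of 948.
We can afford to lose at most 948 − 807 = 141, so at most ⌊141/32⌋ = 4 fall short, and at least 8 are ≥ 48.
Exactly 8 works: 8 values at 79 and 4 at 47 total 820; lower one of the high values by 13 (still ≥ 48) to hit 807.

8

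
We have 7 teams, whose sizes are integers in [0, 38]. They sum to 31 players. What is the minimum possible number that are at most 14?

5

If only k of them are at most 14, the other 7 − k are at least 15, so the total is at least (7 − k)·15 + k·0.
This is ≤ 31, so (7 − k)·15 + 0k ≤ 31, which gives k ≥ 5.
Exactly 5 works: 5 values at 0 and 2 at 15 total 30; raise one of the low values by 1 (still ≤ 14) to hit 31.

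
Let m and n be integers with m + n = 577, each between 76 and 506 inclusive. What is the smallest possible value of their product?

38076

For a fixed sum, mn is smallest when m and n are as far apart as possible.
At the endpoint m = 76, n = 577 − 76 = 501, so mn = 76 × 501 = 38076.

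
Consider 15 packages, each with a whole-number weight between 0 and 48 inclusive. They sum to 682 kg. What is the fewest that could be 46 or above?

3

Suppose at most 15 − j of them reach 46; then j values are ≤ 45 and the rest ≤ 48.
The total is then ≤ 45·j + 48·(15 − j) = 720 − 3j. For this to be ≥ 682 we need j ≤ 12, so at least 15 − 12 = 3 must reach 46.
Exactly 3 works: 3 values at 48 and 12 at 45 total 684; lower one of the high values by 2 (still ≥ 46) to hit 682.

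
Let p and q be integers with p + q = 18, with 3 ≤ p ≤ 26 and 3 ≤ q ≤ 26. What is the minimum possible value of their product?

45

Since p + q is fixed, pushing one of them to its bound minimizes the product.
At the endpoint p = 3, q = 18 − 3 = 15, so pq = 3 × 15 = 45.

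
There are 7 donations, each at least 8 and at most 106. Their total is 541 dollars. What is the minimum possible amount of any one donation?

8

Minimizing one value means maximizing the remaining 6.
The other 6 can take up 6 × 106 = 636 ≥ 541 − 8, so one donation can sit at its floor of 8.
Achievable: one at 8 and the other 6 totalling 533, which fits since 6 × 8 ≤ 533 ≤ 6 × 106.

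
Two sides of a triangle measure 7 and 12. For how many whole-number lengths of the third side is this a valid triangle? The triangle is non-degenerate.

13

The triangle inequality gives |7 − 12| < c < 7 + 12, i.e. 5 < c < 19.
So c can be any integer from 6 to 18: 13 values.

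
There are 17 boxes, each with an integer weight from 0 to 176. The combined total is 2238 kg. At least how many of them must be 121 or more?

If only k of them are at least 121, the other 17 − k are at most 120, so the total is at most k·176 + (17 − k)·120.
This must reach 2238, so k·176 + (17 − k)·120 ≥ 2238, giving k ≥ 4.
Exactly 4 works: 4 values at 176 and 13 at 120 total 2264; lower one of the high values by 26 (still ≥ 121) to hit 2238.

4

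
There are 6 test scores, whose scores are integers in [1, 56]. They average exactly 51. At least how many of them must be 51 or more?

1

The total is 6 × 51 = 306.
Each value short of 51 is at most 50, costing at least 56 − 50 = 6 against the maximum total of 336.
We can afford to lose at most 336 − 306 = 30, so at most ⌊30/6⌋ = 5 fall short, and at least 1 are ≥ 51.
Exactly 1 works: 1 value at 56 and 5 at 50 total 306.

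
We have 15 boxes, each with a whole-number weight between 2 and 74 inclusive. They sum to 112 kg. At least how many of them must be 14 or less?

9

If only k of them are at most 14, the other 15 − k are at least 15, so the total is at least (15 − k)·15 + k·2.
This is ≤ 112, so (15 − k)·15 + 2k ≤ 112, which gives k ≥ 9.
Exactly 9 works: 9 values at 2 and 6 at 15 total 108; raise one of the low values by 4 (still ≤ 14) to hit 112.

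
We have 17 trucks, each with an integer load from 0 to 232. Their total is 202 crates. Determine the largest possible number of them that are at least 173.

1

With k values at 173 or above and the rest at least 0, the sum is at least 0 + 173k.
Since the sum is 202, we need 173k ≤ 202, i.e. k ≤ 1.
k = 1 is achieved by 1 value at 173 and 16 at 0, total 173; add 29 to one value (staying below 173) to reach 202.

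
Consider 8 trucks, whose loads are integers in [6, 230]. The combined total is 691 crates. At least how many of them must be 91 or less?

1

If only k of them are at most 91, the other 8 − k are at least 92, so the total is at least (8 − k)·92 + k·6.
This is ≤ 691, so (8 − k)·92 + 6k ≤ 691, which gives k ≥ 1.
Exactly 1 works: 1 value at 6 and 7 at 92 total 650; raise one of the low values by 41 (still ≤ 91) to hit 691.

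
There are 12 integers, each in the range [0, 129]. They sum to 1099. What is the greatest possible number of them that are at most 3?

Each value at 3 or below falls at least 129 − 3 = 126 short of the ceiling 129.
The ceiling total is 12 × 129 = 1548, and we need 1099, so at most ⌊(1548 − 1099)/126⌋ = 3 can be that low.
k = 3 is achieved by 3 values at 3 and 9 at 129, total 1170; lower one of the 129's by 71 (still > 3) to reach 1099.

3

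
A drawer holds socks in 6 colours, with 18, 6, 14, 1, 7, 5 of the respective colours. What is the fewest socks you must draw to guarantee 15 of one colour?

48

In the worst case you take as many as possible of each colour without reaching 15: 14 + 6 + 14 + 1 + 7 + 5 = 47.
The next one must give 15 of some colour, so 47 + 1 = 48.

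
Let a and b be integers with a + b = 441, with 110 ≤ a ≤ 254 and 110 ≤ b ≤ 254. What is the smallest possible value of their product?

47498

ab = a(441 − a) is concave in a, so over [187, 254] it is minimized at an endpoint.
At the endpoint a = 187, b = 441 − 187 = 254, so ab = 187 × 254 = 47498.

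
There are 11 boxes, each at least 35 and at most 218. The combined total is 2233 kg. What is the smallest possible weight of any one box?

53

Minimizing one value means maximizing the remaining 10.
The other 10 contribute at most 10 × 218 = 2180, leaving at least 2233 − 2180 = 53.
Since 53 ≥ 35, this is achievable: one at 53 and 10 at 218.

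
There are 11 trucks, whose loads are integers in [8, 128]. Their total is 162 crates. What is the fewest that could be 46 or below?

10

Let j be the number exceeding 46. Then the total is ≥ 47·j + 8·(11 − j) = 88 + 39j.
So 39j ≤ 74 and j ≤ 1; hence at least 11 − 1 = 10 are ≤ 46.
Exactly 10 works: 10 values at 8 and 1 at 47 total 127; raise one of the low values by 35 (still ≤ 46) to hit 162.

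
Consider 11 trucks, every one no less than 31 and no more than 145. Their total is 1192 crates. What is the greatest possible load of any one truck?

145

Maximizing one value means minimizing the remaining 10.
The other 10 contribute at least 10 × 31 = 310, leaving at most 1192 − 310 = 882.
But each truck is capped at 145, so the maximum is 145.
Achievable: one at 145 and the other 10 totalling 1047, which fits since 10 × 31 ≤ 1047 ≤ 10 × 145.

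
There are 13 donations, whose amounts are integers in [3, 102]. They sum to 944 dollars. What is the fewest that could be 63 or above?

If only k of them are at least 63, the other 13 − k are at most 62, so the total is at most k·102 + (13 − k)·62.
This must reach 944, so k·102 + (13 − k)·62 ≥ 944, giving k ≥ 4.
Exactly 4 works: 4 values at 102 and 9 at 62 total 966; lower one of the high values by 22 (still ≥ 63) to hit 944.

4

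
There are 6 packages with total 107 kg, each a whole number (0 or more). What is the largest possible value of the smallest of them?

17

If every one of the 6 were at least 18, the total would be at least 6 × 18 = 108 > 107.
Taking 1 copy of 17 and 5 copies of 18 gives exactly 107, so 17 is attained.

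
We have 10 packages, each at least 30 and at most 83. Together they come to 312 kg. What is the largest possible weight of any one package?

Maximizing one value means minimizing the remaining 9.
The other 9 contribute at least 9 × 30 = 270, leaving at most 312 − 270 = 42.
Since 42 ≤ 83, this is achievable: one at 42 and 9 at 30.

42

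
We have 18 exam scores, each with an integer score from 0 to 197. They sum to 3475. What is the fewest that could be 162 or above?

17

Suppose at most 18 − j of them reach 162; then j values are ≤ 161 and the rest ≤ 197.
The total is then ≤ 161·j + 197·(18 − j) = 3546 − 36j. For this to be ≥ 3475 we need j ≤ 1, so at least 18 − 1 = 17 must reach 162.
Exactly 17 works: 17 values at 197 and 1 at 161 total 3510; lower one of the high values by 35 (still ≥ 162) to hit 3475.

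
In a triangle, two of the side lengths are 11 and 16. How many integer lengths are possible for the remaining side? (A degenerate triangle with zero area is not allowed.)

21

The triangle inequality gives |11 − 16| < c < 11 + 16, i.e. 5 < c < 27.
So c can be any integer from 6 to 26: 21 values.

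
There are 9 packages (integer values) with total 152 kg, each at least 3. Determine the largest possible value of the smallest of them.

16

The average is 152/9 < 17, so some value is ≤ 16.
Achievable: 1 of them at 16 and 8 at 17 total 152.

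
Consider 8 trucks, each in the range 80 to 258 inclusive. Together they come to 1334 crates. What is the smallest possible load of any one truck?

80

Minimizing one value means maximizing the remaining 7.
The other 7 can take up 7 × 258 = 1806 ≥ 1334 − 80, so one truck can sit at its floor of 80.
Achievable: one at 80 and the other 7 totalling 1254, which fits since 7 × 80 ≤ 1254 ≤ 7 × 258.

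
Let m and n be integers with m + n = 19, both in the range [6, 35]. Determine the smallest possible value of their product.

78

For a fixed sum, mn is smallest when m and n are as far apart as possible.
At the endpoint m = 6, n = 19 − 6 = 13, so mn = 6 × 13 = 78.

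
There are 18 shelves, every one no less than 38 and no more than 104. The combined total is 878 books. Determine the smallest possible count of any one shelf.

38

Minimizing one value means maximizing the remaining 17.
The other 17 can take up 17 × 104 = 1768 ≥ 878 − 38, so one shelf can sit at its floor of 38.
Achievable: one at 38 and the other 17 totalling 840, which fits since 17 × 38 ≤ 840 ≤ 17 × 104.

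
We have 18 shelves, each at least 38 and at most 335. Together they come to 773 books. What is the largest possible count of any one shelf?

Maximizing one value means minimizing the remaining 17.
The other 17 contribute at least 17 × 38 = 646, leaving at most 773 − 646 = 127.
Since 127 ≤ 335, this is achievable: one at 127 and 17 at 38.

127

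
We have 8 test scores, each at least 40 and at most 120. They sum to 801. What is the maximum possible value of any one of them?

To make one score as large as possible, make the other 7 as small as possible.
The other 7 contribute at least 7 × 40 = 280, leaving at most 801 − 280 = 521.
But each score is capped at 120, so the maximum is 120.
Achievable: one at 120 and the other 7 totalling 681, which fits since 7 × 40 ≤ 681 ≤ 7 × 120.

120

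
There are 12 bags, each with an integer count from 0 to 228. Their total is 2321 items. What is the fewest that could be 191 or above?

2

If only k of them are at least 191, the other 12 − k are at most 190, so the total is at most k·228 + (12 − k)·190.
This must reach 2321, so k·228 + (12 − k)·190 ≥ 2321, giving k ≥ 2.
Exactly 2 works: 2 values at 228 and 10 at 190 total 2356; lower one of the high values by 35 (still ≥ 191) to hit 2321.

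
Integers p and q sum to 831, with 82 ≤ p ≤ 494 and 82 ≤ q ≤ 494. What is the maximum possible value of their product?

172640

With p + q fixed, pq peaks when the two are closest together.
Taking p = 415 and q = 416 (both in [82, 494]) gives pq = 172640.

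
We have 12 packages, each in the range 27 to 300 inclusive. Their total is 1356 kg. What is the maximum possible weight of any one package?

300

To make one package as large as possible, make the other 11 as small as possible.
The other 11 contribute at least 11 × 27 = 297, leaving at most 1356 − 297 = 1059.
But each package is capped at 300, so the maximum is 300.
Achievable: one at 300 and the other 11 totalling 1056, which fits since 11 × 27 ≤ 1056 ≤ 11 × 300.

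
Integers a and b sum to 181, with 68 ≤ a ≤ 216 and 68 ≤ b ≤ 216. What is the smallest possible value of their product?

7684

For a fixed sum, ab is smallest when a and b are as far apart as possible.
The extreme feasible split is a = 68, b = 113, giving ab = 7684.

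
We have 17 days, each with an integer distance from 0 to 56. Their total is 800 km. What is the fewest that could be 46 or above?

4

If only k of them are at least 46, the other 17 − k are at most 45, so the total is at most k·56 + (17 − k)·45.
This must reach 800, so k·56 + (17 − k)·45 ≥ 800, giving k ≥ 4.
Exactly 4 works: 4 values at 56 and 13 at 45 total 809; lower one of the high values by 9 (still ≥ 46) to hit 800.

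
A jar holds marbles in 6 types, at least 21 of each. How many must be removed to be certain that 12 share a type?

67

In the worst case you draw 11 of each of the 6 types: 6 × 11 = 66.
One more forces 12 of some type, so 66 + 1 = 67.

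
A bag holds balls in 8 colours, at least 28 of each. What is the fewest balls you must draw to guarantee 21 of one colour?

You could draw 20 of every colour without reaching 21 of any — 160 in all.
One more forces 21 of some colour, so 160 + 1 = 161.

161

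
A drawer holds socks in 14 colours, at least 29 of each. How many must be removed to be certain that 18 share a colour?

239

In the worst case you draw 17 of each of the 14 colours: 14 × 17 = 238.
One more forces 18 of some colour, so 238 + 1 = 239.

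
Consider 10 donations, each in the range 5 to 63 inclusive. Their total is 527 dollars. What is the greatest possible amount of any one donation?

63

Maximizing one value means minimizing the remaining 9.
The other 9 contribute at least 9 × 5 = 45, leaving at most 527 − 45 = 482.
But each donation is capped at 63, so the maximum is 63.
Achievable: one at 63 and the other 9 totalling 464, which fits since 9 × 5 ≤ 464 ≤ 9 × 63.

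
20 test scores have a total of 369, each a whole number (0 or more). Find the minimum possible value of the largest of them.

Some value must be at least ⌈369/20⌉ = 19, since 20 × 18 = 360 < 369.
Taking 11 copies of 18 and 9 copies of 19 gives exactly 369, so 19 is attained.

19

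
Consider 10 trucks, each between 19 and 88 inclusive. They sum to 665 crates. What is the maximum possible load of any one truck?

Maximizing one value means minimizing the remaining 9.
The other 9 contribute at least 9 × 19 = 171, leaving at most 665 − 171 = 494.
But each truck is capped at 88, so the maximum is 88.
Achievable: one at 88 and the other 9 totalling 577, which fits since 9 × 19 ≤ 577 ≤ 9 × 88.

88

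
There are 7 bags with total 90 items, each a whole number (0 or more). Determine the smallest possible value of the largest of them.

13

The 7 values sum to 90, so their maximum is at least ⌈90/7⌉ = 13.
Achievable: 6 of them at 13 and 1 at 12 total 90.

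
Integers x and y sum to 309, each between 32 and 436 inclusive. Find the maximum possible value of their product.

For a fixed sum, the product xy is largest when x and y are as close as possible.
Taking x = 154 and y = 155 (both in [32, 436]) gives xy = 23870.

23870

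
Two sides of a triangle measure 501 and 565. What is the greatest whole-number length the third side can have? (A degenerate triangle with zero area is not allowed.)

The third side must be less than 501 + 565 = 1066.
The largest integer below 1066 is 1065.

1065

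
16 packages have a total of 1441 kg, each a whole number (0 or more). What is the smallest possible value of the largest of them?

The 16 values sum to 1441, so their maximum is at least ⌈1441/16⌉ = 91.
Achievable: 1 of them at 91 and 15 at 90 total 1441.

91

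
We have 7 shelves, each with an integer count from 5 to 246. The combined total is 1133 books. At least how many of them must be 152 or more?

If only k of them are at least 152, the other 7 − k are at most 151, so the total is at most k·246 + (7 − k)·151.
This must reach 1133, so k·246 + (7 − k)·151 ≥ 1133, giving k ≥ 1.
Exactly 1 works: 1 value at 246 and 6 at 151 total 1152; lower one of the high values by 19 (still ≥ 152) to hit 1133.

1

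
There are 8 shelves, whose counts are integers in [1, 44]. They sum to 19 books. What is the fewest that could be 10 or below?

If only k of them are at most 10, the other 8 − k are at least 11, so the total is at least (8 − k)·11 + k·1.
This is ≤ 19, so (8 − k)·11 + 1k ≤ 19, which gives k ≥ 7.
Exactly 7 works: 7 values at 1 and 1 at 11 total 18; raise one of the low values by 1 (still ≤ 10) to hit 19.

7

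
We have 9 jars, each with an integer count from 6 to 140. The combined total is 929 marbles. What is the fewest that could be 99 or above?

If only k of them are at least 99, the other 9 − k are at most 98, so the total is at most k·140 + (9 − k)·98.
This must reach 929, so k·140 + (9 − k)·98 ≥ 929, giving k ≥ 2.
Exactly 2 works: 2 values at 140 and 7 at 98 total 966; lower one of the high values by 37 (still ≥ 99) to hit 929.

2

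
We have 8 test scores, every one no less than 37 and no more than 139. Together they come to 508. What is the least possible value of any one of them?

Minimizing one value means maximizing the remaining 7.
The other 7 can take up 7 × 139 = 973 ≥ 508 − 37, so one score can sit at its floor of 37.
Achievable: one at 37 and the other 7 totalling 471, which fits since 7 × 37 ≤ 471 ≤ 7 × 139.

37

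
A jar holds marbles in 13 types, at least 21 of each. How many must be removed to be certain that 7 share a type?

79

You could draw 6 of every type without reaching 7 of any — 78 in all.
One more forces 7 of some type, so 78 + 1 = 79.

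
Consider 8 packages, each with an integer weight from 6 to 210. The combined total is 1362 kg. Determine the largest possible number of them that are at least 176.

With k values at 176 or above and the rest at least 6, the sum is at least 48 + 170k.
Since the sum is 1362, we need 170k ≤ 1314, i.e. k ≤ 7.
k = 7 is achieved by 7 values at 176 and 1 at 6, total 1238; add 124 to one value (staying below 176) to reach 1362.

7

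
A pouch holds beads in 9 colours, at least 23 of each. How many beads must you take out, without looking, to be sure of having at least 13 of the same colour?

109

You could draw 12 of every colour without reaching 13 of any — 108 in all.
One more forces 13 of some colour, so 108 + 1 = 109.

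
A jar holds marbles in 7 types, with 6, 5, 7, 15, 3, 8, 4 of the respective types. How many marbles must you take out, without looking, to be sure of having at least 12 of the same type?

45

In the worst case you take as many as possible of each type without reaching 12: 6 + 5 + 7 + 11 + 3 + 8 + 4 = 44.
The next one must give 12 of some type, so 44 + 1 = 45.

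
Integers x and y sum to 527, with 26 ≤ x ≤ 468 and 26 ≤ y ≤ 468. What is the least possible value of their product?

27612

For a fixed sum, xy is smallest when x and y are as far apart as possible.
At the endpoint x = 59, y = 527 − 59 = 468, so xy = 59 × 468 = 27612.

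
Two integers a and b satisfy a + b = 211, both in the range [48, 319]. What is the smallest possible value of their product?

7824

ab = a(211 − a) is concave in a, so over [48, 163] it is minimized at an endpoint.
The extreme feasible split is a = 48, b = 163, giving ab = 7824.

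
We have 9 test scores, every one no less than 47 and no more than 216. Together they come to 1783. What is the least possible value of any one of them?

55

To make one score as small as possible, make the other 8 as large as possible.
The other 8 contribute at most 8 × 216 = 1728, leaving at least 1783 − 1728 = 55.
Since 55 ≥ 47, this is achievable: one at 55 and 8 at 216.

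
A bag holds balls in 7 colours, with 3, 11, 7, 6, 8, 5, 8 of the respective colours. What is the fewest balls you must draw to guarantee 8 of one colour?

In the worst case you take as many as possible of each colour without reaching 8: 3 + 7 + 7 + 6 + 7 + 5 + 7 = 42.
The next one must give 8 of some colour, so 42 + 1 = 43.

43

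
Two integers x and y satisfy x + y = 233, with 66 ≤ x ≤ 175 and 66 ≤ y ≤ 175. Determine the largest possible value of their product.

With x + y fixed, xy peaks when the two are closest together.
Taking x = 116 and y = 117 (both in [66, 175]) gives xy = 13572.

13572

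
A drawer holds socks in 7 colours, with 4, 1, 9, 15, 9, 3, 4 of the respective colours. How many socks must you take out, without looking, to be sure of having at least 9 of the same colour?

In the worst case you take as many as possible of each colour without reaching 9: 4 + 1 + 8 + 8 + 8 + 3 + 4 = 36.
The next one must give 9 of some colour, so 36 + 1 = 37.

37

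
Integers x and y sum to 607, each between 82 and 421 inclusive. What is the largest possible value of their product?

92112

For a fixed sum, the product xy is largest when x and y are as close as possible.
Taking x = 303 and y = 304 (both in [82, 421]) gives xy = 92112.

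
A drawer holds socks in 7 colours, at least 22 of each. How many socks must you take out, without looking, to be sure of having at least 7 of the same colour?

You could draw 6 of every colour without reaching 7 of any — 42 in all.
One more forces 7 of some colour, so 42 + 1 = 43.

43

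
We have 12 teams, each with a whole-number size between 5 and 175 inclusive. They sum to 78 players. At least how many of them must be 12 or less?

10

Each value above 12 is at least 13, contributing at least 13 − 5 = 8 above the floor 5.
The sum exceeds the floor total 60 by 18, so at most ⌊18/8⌋ = 2 exceed 12, and at least 10 are ≤ 12.
Exactly 10 works: 10 values at 5 and 2 at 13 total 76; raise one of the low values by 2 (still ≤ 12) to hit 78.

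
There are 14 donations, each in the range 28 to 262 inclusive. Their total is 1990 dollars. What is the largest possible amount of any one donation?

262

To make one donation as large as possible, make the other 13 as small as possible.
The other 13 contribute at least 13 × 28 = 364, leaving at most 1990 − 364 = 1626.
But each donation is capped at 262, so the maximum is 262.
Achievable: one at 262 and the other 13 totalling 1728, which fits since 13 × 28 ≤ 1728 ≤ 13 × 262.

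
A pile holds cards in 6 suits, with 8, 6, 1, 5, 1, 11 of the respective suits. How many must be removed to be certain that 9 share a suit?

30

In the worst case you take as many as possible of each suit without reaching 9: 8 + 6 + 1 + 5 + 1 + 8 = 29.
The next one must give 9 of some suit, so 29 + 1 = 30.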